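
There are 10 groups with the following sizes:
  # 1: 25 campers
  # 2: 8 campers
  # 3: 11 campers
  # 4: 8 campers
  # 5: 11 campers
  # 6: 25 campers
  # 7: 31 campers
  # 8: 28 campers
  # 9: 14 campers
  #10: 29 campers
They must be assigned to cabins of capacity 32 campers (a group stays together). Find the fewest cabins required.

7

Total = 31 + 29 + 28 + 25 + 25 + 14 + 11 + 11 + 8 + 8 = 190 campers.
Lower bound: ⌈190/32⌉ = 6 cabins.
A packing using 7 cabins:
  cabin 1: 31 = 31
  cabin 2: 29 = 29
  cabin 3: 28 = 28
  cabin 4: 25 = 25
  cabin 5: 25 = 25
  cabin 6: 14 + 11 = 25
  cabin 7: 11 + 8 + 8 = 27
No arrangement into 6 cabins stays within capacity, so 7 is optimal.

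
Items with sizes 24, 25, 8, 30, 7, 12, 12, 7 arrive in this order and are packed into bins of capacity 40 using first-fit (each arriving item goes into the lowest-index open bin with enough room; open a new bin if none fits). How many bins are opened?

  24 → bin 1 (new)  [load 24/40]
  25 → bin 2 (new)  [load 25/40]
  8 → bin 1  [load 32/40]
  30 → bin 3 (new)  [load 30/40]
  7 → bin 1  [load 39/40]
  12 → bin 2  [load 37/40]
  12 → bin 4 (new)  [load 12/40]
  7 → bin 3  [load 37/40]
4 bins opened.

4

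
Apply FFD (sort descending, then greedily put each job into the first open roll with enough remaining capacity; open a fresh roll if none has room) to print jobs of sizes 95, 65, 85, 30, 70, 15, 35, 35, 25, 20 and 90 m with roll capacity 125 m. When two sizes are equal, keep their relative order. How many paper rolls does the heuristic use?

Sorted descending: 95, 90, 85, 70, 65, 35, 35, 30, 25, 20, 15.
  95 → roll 1 (new)  [load 95/125]
  90 → roll 2 (new)  [load 90/125]
  85 → roll 3 (new)  [load 85/125]
  70 → roll 4 (new)  [load 70/125]
  65 → roll 5 (new)  [load 65/125]
  35 → roll 2  [load 125/125]
  35 → roll 3  [load 120/125]
  30 → roll 1  [load 125/125]
  25 → roll 4  [load 95/125]
  20 → roll 4  [load 115/125]
  15 → roll 5  [load 80/125]
5 paper rolls opened.

5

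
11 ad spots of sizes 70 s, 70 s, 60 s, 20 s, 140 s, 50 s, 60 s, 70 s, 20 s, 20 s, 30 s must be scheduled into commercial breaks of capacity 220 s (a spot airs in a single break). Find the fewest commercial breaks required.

3

Total = 140 + 70 + 70 + 70 + 60 + 60 + 50 + 30 + 20 + 20 + 20 = 610 s.
Lower bound: ⌈610/220⌉ = 3 commercial breaks.
A packing using 3 commercial breaks:
  break 1: 140 + 70 = 210
  break 2: 70 + 70 + 60 + 20 = 220
  break 3: 60 + 50 + 30 + 20 + 20 = 180
This matches the lower bound, so 3 is optimal.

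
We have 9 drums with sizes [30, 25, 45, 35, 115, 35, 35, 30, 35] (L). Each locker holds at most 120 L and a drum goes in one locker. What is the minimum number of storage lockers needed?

4

Total = 115 + 45 + 35 + 35 + 35 + 35 + 30 + 30 + 25 = 385 L.
Lower bound: ⌈385/120⌉ = 4 storage lockers.
A packing using 4 storage lockers:
  locker 1: 115 = 115
  locker 2: 45 + 35 + 35 = 115
  locker 3: 35 + 35 + 30 = 100
  locker 4: 30 + 25 = 55
This matches the lower bound, so 4 is optimal.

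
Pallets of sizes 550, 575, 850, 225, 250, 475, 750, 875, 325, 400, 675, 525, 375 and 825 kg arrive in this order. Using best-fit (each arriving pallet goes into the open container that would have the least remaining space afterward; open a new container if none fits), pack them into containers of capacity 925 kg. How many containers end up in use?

10

  550 → container 1 (new)  [load 550/925]
  575 → container 2 (new)  [load 575/925]
  850 → container 3 (new)  [load 850/925]
  225 → container 2  [load 800/925]
  250 → container 1  [load 800/925]
  475 → container 4 (new)  [load 475/925]
  750 → container 5 (new)  [load 750/925]
  875 → container 6 (new)  [load 875/925]
  325 → container 4  [load 800/925]
  400 → container 7 (new)  [load 400/925]
  675 → container 8 (new)  [load 675/925]
  525 → container 7  [load 925/925]
  375 → container 9 (new)  [load 375/925]
  825 → container 10 (new)  [load 825/925]
10 containers opened.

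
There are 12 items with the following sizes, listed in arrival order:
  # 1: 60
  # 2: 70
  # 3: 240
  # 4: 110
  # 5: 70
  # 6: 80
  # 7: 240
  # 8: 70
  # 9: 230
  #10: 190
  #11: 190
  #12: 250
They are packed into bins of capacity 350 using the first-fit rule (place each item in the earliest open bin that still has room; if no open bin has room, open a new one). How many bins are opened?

7

  60 → bin 1 (new)  [load 60/350]
  70 → bin 1  [load 130/350]
  240 → bin 2 (new)  [load 240/350]
  110 → bin 1  [load 240/350]
  70 → bin 1  [load 310/350]
  80 → bin 2  [load 320/350]
  240 → bin 3 (new)  [load 240/350]
  70 → bin 3  [load 310/350]
  230 → bin 4 (new)  [load 230/350]
  190 → bin 5 (new)  [load 190/350]
  190 → bin 6 (new)  [load 190/350]
  250 → bin 7 (new)  [load 250/350]
7 bins opened.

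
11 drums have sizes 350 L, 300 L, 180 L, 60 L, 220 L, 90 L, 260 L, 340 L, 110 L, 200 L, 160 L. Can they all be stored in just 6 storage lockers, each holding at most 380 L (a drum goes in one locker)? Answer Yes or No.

No

Total = 2270 L; ⌈2270/380⌉ = 6.
The bound of 6 does not rule out 6, but exhaustive search shows no assignment into 6 storage lockers of capacity 380 L exists — the minimum is 7.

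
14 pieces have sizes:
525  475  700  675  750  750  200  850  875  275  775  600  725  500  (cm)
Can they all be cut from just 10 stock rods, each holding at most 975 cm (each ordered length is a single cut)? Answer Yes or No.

No

Total = 8675 cm; ⌈8675/975⌉ = 9.
11 pieces each exceed half the capacity and cannot share a stock rod, forcing at least 11 stock rods.
At least 11 stock rods are required, but only 10 are allowed.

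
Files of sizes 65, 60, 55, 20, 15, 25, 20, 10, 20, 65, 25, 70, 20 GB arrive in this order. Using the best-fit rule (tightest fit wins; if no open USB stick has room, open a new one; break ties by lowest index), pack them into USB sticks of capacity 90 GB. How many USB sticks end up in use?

6

  65 → USB stick 1 (new)  [load 65/90]
  60 → USB stick 2 (new)  [load 60/90]
  55 → USB stick 3 (new)  [load 55/90]
  20 → USB stick 1  [load 85/90]
  15 → USB stick 2  [load 75/90]
  25 → USB stick 3  [load 80/90]
  20 → USB stick 4 (new)  [load 20/90]
  10 → USB stick 3  [load 90/90]
  20 → USB stick 4  [load 40/90]
  65 → USB stick 5 (new)  [load 65/90]
  25 → USB stick 5  [load 90/90]
  70 → USB stick 6 (new)  [load 70/90]
  20 → USB stick 6  [load 90/90]
6 USB sticks opened.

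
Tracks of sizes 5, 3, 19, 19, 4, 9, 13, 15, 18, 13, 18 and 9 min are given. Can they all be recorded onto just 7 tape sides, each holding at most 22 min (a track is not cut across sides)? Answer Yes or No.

A valid assignment using 7 tape sides:
  side 1: 19 + 3 = 22
  side 2: 19 = 19
  side 3: 18 + 4 = 22
  side 4: 18 = 18
  side 5: 15 + 5 = 20
  side 6: 13 + 9 = 22
  side 7: 13 + 9 = 22
Every load is within 22 min, so 7 tape sides suffice.

Yes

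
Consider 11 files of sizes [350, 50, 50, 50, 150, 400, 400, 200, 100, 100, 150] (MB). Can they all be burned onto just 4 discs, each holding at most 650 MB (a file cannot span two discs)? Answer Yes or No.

A valid assignment using 4 discs:
  disc 1: 400 + 200 + 50 = 650
  disc 2: 400 + 150 + 100 = 650
  disc 3: 350 + 150 + 100 + 50 = 650
  disc 4: 50 = 50
Every load is within 650 MB, so 4 discs suffice.

Yes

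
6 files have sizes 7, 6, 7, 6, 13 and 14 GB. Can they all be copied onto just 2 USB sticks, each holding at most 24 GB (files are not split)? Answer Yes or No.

No

Total = 53 GB; ⌈53/24⌉ = 3.
At least 3 USB sticks are required, but only 2 are allowed.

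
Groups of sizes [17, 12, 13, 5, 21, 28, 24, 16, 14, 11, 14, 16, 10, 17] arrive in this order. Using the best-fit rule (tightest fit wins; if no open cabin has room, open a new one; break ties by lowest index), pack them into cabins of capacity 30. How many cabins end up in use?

8

  17 → cabin 1 (new)  [load 17/30]
  12 → cabin 1  [load 29/30]
  13 → cabin 2 (new)  [load 13/30]
  5 → cabin 2  [load 18/30]
  21 → cabin 3 (new)  [load 21/30]
  28 → cabin 4 (new)  [load 28/30]
  24 → cabin 5 (new)  [load 24/30]
  16 → cabin 6 (new)  [load 16/30]
  14 → cabin 6  [load 30/30]
  11 → cabin 2  [load 29/30]
  14 → cabin 7 (new)  [load 14/30]
  16 → cabin 7  [load 30/30]
  10 → cabin 8 (new)  [load 10/30]
  17 → cabin 8  [load 27/30]
8 cabins opened.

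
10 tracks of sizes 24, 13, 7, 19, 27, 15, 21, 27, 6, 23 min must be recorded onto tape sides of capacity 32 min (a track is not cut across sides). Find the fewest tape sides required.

Total = 27 + 27 + 24 + 23 + 21 + 19 + 15 + 13 + 7 + 6 = 182 min.
Lower bound: ⌈182/32⌉ = 6 tape sides.
A packing using 7 tape sides:
  side 1: 27 = 27
  side 2: 27 = 27
  side 3: 24 + 7 = 31
  side 4: 23 + 6 = 29
  side 5: 21 = 21
  side 6: 19 + 13 = 32
  side 7: 15 = 15
No arrangement into 6 tape sides stays within capacity, so 7 is optimal.

7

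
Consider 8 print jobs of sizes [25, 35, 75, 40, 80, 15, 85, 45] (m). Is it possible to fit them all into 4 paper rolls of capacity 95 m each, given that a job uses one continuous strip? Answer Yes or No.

No

Total = 400 m; ⌈400/95⌉ = 5.
At least 5 paper rolls are required, but only 4 are allowed.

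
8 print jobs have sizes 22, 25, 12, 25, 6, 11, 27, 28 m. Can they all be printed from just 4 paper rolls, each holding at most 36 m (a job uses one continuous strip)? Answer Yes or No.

Total = 156 m; ⌈156/36⌉ = 5.
At least 5 paper rolls are required, but only 4 are allowed.

No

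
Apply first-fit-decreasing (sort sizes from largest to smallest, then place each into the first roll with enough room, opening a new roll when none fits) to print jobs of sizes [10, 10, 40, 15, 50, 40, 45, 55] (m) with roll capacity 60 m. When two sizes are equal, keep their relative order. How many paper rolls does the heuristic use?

5

Sorted descending: 55, 50, 45, 40, 40, 15, 10, 10.
  55 → roll 1 (new)  [load 55/60]
  50 → roll 2 (new)  [load 50/60]
  45 → roll 3 (new)  [load 45/60]
  40 → roll 4 (new)  [load 40/60]
  40 → roll 5 (new)  [load 40/60]
  15 → roll 3  [load 60/60]
  10 → roll 2  [load 60/60]
  10 → roll 4  [load 50/60]
5 paper rolls opened.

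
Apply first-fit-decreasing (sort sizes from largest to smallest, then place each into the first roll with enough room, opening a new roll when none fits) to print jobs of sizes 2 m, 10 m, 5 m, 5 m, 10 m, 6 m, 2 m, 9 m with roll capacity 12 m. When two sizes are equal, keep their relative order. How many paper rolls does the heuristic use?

Sorted descending: 10, 10, 9, 6, 5, 5, 2, 2.
  10 → roll 1 (new)  [load 10/12]
  10 → roll 2 (new)  [load 10/12]
  9 → roll 3 (new)  [load 9/12]
  6 → roll 4 (new)  [load 6/12]
  5 → roll 4  [load 11/12]
  5 → roll 5 (new)  [load 5/12]
  2 → roll 1  [load 12/12]
  2 → roll 2  [load 12/12]
5 paper rolls opened.

5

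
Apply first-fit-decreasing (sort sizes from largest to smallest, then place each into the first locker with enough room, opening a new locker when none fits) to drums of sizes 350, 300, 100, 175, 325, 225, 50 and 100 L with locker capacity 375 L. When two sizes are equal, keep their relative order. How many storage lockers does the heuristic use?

5

Sorted descending: 350, 325, 300, 225, 175, 100, 100, 50.
  350 → locker 1 (new)  [load 350/375]
  325 → locker 2 (new)  [load 325/375]
  300 → locker 3 (new)  [load 300/375]
  225 → locker 4 (new)  [load 225/375]
  175 → locker 5 (new)  [load 175/375]
  100 → locker 4  [load 325/375]
  100 → locker 5  [load 275/375]
  50 → locker 2  [load 375/375]
5 storage lockers opened.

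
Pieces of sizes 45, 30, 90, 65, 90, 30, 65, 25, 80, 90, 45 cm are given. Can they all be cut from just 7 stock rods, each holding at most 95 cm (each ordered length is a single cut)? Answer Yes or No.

No

Total = 655 cm; ⌈655/95⌉ = 7.
The bound of 7 does not rule out 7, but exhaustive search shows no assignment into 7 stock rods of capacity 95 cm exists — the minimum is 8.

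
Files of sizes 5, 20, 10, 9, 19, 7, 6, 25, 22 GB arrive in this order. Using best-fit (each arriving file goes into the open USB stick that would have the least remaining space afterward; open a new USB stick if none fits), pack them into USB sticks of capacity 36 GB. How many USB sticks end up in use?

  5 → USB stick 1 (new)  [load 5/36]
  20 → USB stick 1  [load 25/36]
  10 → USB stick 1  [load 35/36]
  9 → USB stick 2 (new)  [load 9/36]
  19 → USB stick 2  [load 28/36]
  7 → USB stick 2  [load 35/36]
  6 → USB stick 3 (new)  [load 6/36]
  25 → USB stick 3  [load 31/36]
  22 → USB stick 4 (new)  [load 22/36]
4 USB sticks opened.

4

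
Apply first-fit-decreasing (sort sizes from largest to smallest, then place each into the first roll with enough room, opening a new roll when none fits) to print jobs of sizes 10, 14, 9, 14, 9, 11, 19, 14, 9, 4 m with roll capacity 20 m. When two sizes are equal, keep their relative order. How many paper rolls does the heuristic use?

7

Sorted descending: 19, 14, 14, 14, 11, 10, 9, 9, 9, 4.
  19 → roll 1 (new)  [load 19/20]
  14 → roll 2 (new)  [load 14/20]
  14 → roll 3 (new)  [load 14/20]
  14 → roll 4 (new)  [load 14/20]
  11 → roll 5 (new)  [load 11/20]
  10 → roll 6 (new)  [load 10/20]
  9 → roll 5  [load 20/20]
  9 → roll 6  [load 19/20]
  9 → roll 7 (new)  [load 9/20]
  4 → roll 2  [load 18/20]
7 paper rolls opened.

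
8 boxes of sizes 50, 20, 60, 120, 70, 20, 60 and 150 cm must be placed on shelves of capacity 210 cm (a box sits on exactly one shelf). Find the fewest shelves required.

Total = 150 + 120 + 70 + 60 + 60 + 50 + 20 + 20 = 550 cm.
Lower bound: ⌈550/210⌉ = 3 shelves.
A packing using 3 shelves:
  shelf 1: 150 + 60 = 210
  shelf 2: 120 + 70 + 20 = 210
  shelf 3: 60 + 50 + 20 = 130
This matches the lower bound, so 3 is optimal.

3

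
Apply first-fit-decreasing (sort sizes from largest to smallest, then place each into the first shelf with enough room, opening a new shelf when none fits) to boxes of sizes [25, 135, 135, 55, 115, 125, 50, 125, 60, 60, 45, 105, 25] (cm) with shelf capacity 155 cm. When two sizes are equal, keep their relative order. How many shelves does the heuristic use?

8

Sorted descending: 135, 135, 125, 125, 115, 105, 60, 60, 55, 50, 45, 25, 25.
  135 → shelf 1 (new)  [load 135/155]
  135 → shelf 2 (new)  [load 135/155]
  125 → shelf 3 (new)  [load 125/155]
  125 → shelf 4 (new)  [load 125/155]
  115 → shelf 5 (new)  [load 115/155]
  105 → shelf 6 (new)  [load 105/155]
  60 → shelf 7 (new)  [load 60/155]
  60 → shelf 7  [load 120/155]
  55 → shelf 8 (new)  [load 55/155]
  50 → shelf 6  [load 155/155]
  45 → shelf 8  [load 100/155]
  25 → shelf 3  [load 150/155]
  25 → shelf 4  [load 150/155]
8 shelves opened.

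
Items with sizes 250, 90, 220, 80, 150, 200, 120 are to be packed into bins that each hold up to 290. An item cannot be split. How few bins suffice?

Total = 250 + 220 + 200 + 150 + 120 + 90 + 80 = 1110.
Lower bound: ⌈1110/290⌉ = 4 bins.
A packing using 5 bins:
  bin 1: 250 = 250
  bin 2: 220 = 220
  bin 3: 200 + 90 = 290
  bin 4: 150 + 120 = 270
  bin 5: 80 = 80
No arrangement into 4 bins stays within capacity, so 5 is optimal.

5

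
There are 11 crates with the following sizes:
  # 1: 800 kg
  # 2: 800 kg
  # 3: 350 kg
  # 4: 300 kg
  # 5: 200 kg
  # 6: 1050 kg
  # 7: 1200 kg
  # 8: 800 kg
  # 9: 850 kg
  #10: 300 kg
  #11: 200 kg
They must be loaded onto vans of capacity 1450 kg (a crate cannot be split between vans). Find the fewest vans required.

6

Total = 1200 + 1050 + 850 + 800 + 800 + 800 + 350 + 300 + 300 + 200 + 200 = 6850 kg.
Lower bound: ⌈6850/1450⌉ = 5 vans.
Also, 6 crates each exceed 725 kg, and no two of those can share a van, so at least 6 vans are needed.
A packing using 6 vans:
  van 1: 1200 + 200 = 1400
  van 2: 1050 + 350 = 1400
  van 3: 850 + 300 + 300 = 1450
  van 4: 800 + 200 = 1000
  van 5: 800 = 800
  van 6: 800 = 800
This matches the lower bound, so 6 is optimal.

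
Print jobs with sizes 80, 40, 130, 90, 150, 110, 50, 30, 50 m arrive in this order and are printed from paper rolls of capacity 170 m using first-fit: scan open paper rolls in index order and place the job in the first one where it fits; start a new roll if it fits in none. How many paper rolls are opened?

  80 → roll 1 (new)  [load 80/170]
  40 → roll 1  [load 120/170]
  130 → roll 2 (new)  [load 130/170]
  90 → roll 3 (new)  [load 90/170]
  150 → roll 4 (new)  [load 150/170]
  110 → roll 5 (new)  [load 110/170]
  50 → roll 1  [load 170/170]
  30 → roll 2  [load 160/170]
  50 → roll 3  [load 140/170]
5 paper rolls opened.

5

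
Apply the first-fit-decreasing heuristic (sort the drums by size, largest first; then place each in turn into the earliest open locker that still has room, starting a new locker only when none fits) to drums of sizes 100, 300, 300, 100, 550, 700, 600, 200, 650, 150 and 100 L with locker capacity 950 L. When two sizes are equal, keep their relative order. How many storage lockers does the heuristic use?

5

Sorted descending: 700, 650, 600, 550, 300, 300, 200, 150, 100, 100, 100.
  700 → locker 1 (new)  [load 700/950]
  650 → locker 2 (new)  [load 650/950]
  600 → locker 3 (new)  [load 600/950]
  550 → locker 4 (new)  [load 550/950]
  300 → locker 2  [load 950/950]
  300 → locker 3  [load 900/950]
  200 → locker 1  [load 900/950]
  150 → locker 4  [load 700/950]
  100 → locker 4  [load 800/950]
  100 → locker 4  [load 900/950]
  100 → locker 5 (new)  [load 100/950]
5 storage lockers opened.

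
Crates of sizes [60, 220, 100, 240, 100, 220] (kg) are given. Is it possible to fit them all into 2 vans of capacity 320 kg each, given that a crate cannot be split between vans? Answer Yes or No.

Total = 940 kg; ⌈940/320⌉ = 3.
At least 3 vans are required, but only 2 are allowed.

No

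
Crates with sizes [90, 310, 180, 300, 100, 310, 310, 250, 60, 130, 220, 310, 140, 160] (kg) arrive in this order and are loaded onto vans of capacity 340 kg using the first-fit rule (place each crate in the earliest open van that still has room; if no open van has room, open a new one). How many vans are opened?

  90 → van 1 (new)  [load 90/340]
  310 → van 2 (new)  [load 310/340]
  180 → van 1  [load 270/340]
  300 → van 3 (new)  [load 300/340]
  100 → van 4 (new)  [load 100/340]
  310 → van 5 (new)  [load 310/340]
  310 → van 6 (new)  [load 310/340]
  250 → van 7 (new)  [load 250/340]
  60 → van 1  [load 330/340]
  130 → van 4  [load 230/340]
  220 → van 8 (new)  [load 220/340]
  310 → van 9 (new)  [load 310/340]
  140 → van 10 (new)  [load 140/340]
  160 → van 10  [load 300/340]
10 vans opened.

10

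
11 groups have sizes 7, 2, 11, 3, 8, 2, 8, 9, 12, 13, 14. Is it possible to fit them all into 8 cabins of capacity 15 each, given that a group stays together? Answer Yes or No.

A valid assignment using 7 cabins:
  cabin 1: 14 = 14
  cabin 2: 13 + 2 = 15
  cabin 3: 12 + 3 = 15
  cabin 4: 11 + 2 = 13
  cabin 5: 9 = 9
  cabin 6: 8 + 7 = 15
  cabin 7: 8 = 8
That uses only 7 ≤ 8, so 8 cabins are enough.

Yes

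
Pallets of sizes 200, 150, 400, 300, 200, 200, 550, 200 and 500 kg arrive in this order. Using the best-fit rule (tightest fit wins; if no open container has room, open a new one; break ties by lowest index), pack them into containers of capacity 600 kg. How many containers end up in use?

  200 → container 1 (new)  [load 200/600]
  150 → container 1  [load 350/600]
  400 → container 2 (new)  [load 400/600]
  300 → container 3 (new)  [load 300/600]
  200 → container 2  [load 600/600]
  200 → container 1  [load 550/600]
  550 → container 4 (new)  [load 550/600]
  200 → container 3  [load 500/600]
  500 → container 5 (new)  [load 500/600]
5 containers opened.

5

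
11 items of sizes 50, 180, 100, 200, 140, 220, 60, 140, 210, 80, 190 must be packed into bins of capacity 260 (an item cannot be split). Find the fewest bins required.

Total = 220 + 210 + 200 + 190 + 180 + 140 + 140 + 100 + 80 + 60 + 50 = 1570.
Lower bound: ⌈1570/260⌉ = 7 bins.
A packing using 7 bins:
  bin 1: 220 = 220
  bin 2: 210 + 50 = 260
  bin 3: 200 + 60 = 260
  bin 4: 190 = 190
  bin 5: 180 + 80 = 260
  bin 6: 140 + 100 = 240
  bin 7: 140 = 140
This matches the lower bound, so 7 is optimal.

7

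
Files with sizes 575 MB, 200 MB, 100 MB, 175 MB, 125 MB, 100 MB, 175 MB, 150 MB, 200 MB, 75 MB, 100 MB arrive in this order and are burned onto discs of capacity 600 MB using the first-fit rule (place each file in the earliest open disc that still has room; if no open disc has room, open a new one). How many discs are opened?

  575 → disc 1 (new)  [load 575/600]
  200 → disc 2 (new)  [load 200/600]
  100 → disc 2  [load 300/600]
  175 → disc 2  [load 475/600]
  125 → disc 2  [load 600/600]
  100 → disc 3 (new)  [load 100/600]
  175 → disc 3  [load 275/600]
  150 → disc 3  [load 425/600]
  200 → disc 4 (new)  [load 200/600]
  75 → disc 3  [load 500/600]
  100 → disc 3  [load 600/600]
4 discs opened.

4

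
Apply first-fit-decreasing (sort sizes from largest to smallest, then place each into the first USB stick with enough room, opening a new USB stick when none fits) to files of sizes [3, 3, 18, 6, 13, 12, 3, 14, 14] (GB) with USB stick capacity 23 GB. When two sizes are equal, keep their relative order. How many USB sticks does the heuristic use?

5

Sorted descending: 18, 14, 14, 13, 12, 6, 3, 3, 3.
  18 → USB stick 1 (new)  [load 18/23]
  14 → USB stick 2 (new)  [load 14/23]
  14 → USB stick 3 (new)  [load 14/23]
  13 → USB stick 4 (new)  [load 13/23]
  12 → USB stick 5 (new)  [load 12/23]
  6 → USB stick 2  [load 20/23]
  3 → USB stick 1  [load 21/23]
  3 → USB stick 2  [load 23/23]
  3 → USB stick 3  [load 17/23]
5 USB sticks opened.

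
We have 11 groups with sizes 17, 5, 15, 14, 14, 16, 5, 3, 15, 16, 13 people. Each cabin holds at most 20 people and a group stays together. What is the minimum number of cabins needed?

Total = 17 + 16 + 16 + 15 + 15 + 14 + 14 + 13 + 5 + 5 + 3 = 133 people.
Lower bound: ⌈133/20⌉ = 7 cabins.
Also, 8 groups each exceed 10 people, and no two of those can share a cabin, so at least 8 cabins are needed.
A packing using 8 cabins:
  cabin 1: 17 + 3 = 20
  cabin 2: 16 = 16
  cabin 3: 16 = 16
  cabin 4: 15 + 5 = 20
  cabin 5: 15 + 5 = 20
  cabin 6: 14 = 14
  cabin 7: 14 = 14
  cabin 8: 13 = 13
This matches the lower bound, so 8 is optimal.

8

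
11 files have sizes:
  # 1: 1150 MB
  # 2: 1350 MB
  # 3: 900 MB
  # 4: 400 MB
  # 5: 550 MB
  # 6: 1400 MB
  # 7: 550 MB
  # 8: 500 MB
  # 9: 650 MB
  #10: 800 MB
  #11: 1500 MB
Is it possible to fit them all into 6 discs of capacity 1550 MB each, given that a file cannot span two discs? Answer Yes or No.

Total = 9750 MB; ⌈9750/1550⌉ = 7.
At least 7 discs are required, but only 6 are allowed.

No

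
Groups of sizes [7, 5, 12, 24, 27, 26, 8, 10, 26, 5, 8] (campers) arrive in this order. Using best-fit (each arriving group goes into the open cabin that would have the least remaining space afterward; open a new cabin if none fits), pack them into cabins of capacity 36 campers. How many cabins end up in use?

  7 → cabin 1 (new)  [load 7/36]
  5 → cabin 1  [load 12/36]
  12 → cabin 1  [load 24/36]
  24 → cabin 2 (new)  [load 24/36]
  27 → cabin 3 (new)  [load 27/36]
  26 → cabin 4 (new)  [load 26/36]
  8 → cabin 3  [load 35/36]
  10 → cabin 4  [load 36/36]
  26 → cabin 5 (new)  [load 26/36]
  5 → cabin 5  [load 31/36]
  8 → cabin 1  [load 32/36]
5 cabins opened.

5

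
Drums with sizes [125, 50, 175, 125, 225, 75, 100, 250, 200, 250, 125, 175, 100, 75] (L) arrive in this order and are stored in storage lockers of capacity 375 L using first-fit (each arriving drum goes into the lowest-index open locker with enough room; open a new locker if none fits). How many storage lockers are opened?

6

  125 → locker 1 (new)  [load 125/375]
  50 → locker 1  [load 175/375]
  175 → locker 1  [load 350/375]
  125 → locker 2 (new)  [load 125/375]
  225 → locker 2  [load 350/375]
  75 → locker 3 (new)  [load 75/375]
  100 → locker 3  [load 175/375]
  250 → locker 4 (new)  [load 250/375]
  200 → locker 3  [load 375/375]
  250 → locker 5 (new)  [load 250/375]
  125 → locker 4  [load 375/375]
  175 → locker 6 (new)  [load 175/375]
  100 → locker 5  [load 350/375]
  75 → locker 6  [load 250/375]
6 storage lockers opened.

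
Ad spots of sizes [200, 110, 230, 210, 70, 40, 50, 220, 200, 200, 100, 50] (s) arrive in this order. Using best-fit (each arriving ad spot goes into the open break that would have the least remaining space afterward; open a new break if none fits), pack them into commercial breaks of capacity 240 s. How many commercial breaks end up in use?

  200 → break 1 (new)  [load 200/240]
  110 → break 2 (new)  [load 110/240]
  230 → break 3 (new)  [load 230/240]
  210 → break 4 (new)  [load 210/240]
  70 → break 2  [load 180/240]
  40 → break 1  [load 240/240]
  50 → break 2  [load 230/240]
  220 → break 5 (new)  [load 220/240]
  200 → break 6 (new)  [load 200/240]
  200 → break 7 (new)  [load 200/240]
  100 → break 8 (new)  [load 100/240]
  50 → break 8  [load 150/240]
8 commercial breaks opened.

8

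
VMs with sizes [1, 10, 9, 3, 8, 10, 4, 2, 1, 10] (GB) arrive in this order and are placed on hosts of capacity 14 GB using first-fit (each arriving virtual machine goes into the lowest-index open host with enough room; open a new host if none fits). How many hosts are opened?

5

  1 → host 1 (new)  [load 1/14]
  10 → host 1  [load 11/14]
  9 → host 2 (new)  [load 9/14]
  3 → host 1  [load 14/14]
  8 → host 3 (new)  [load 8/14]
  10 → host 4 (new)  [load 10/14]
  4 → host 2  [load 13/14]
  2 → host 3  [load 10/14]
  1 → host 2  [load 14/14]
  10 → host 5 (new)  [load 10/14]
5 hosts opened.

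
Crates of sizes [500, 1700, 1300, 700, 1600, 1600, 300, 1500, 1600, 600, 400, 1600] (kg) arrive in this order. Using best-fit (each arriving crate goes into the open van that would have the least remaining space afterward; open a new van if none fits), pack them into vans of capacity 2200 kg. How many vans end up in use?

  500 → van 1 (new)  [load 500/2200]
  1700 → van 1  [load 2200/2200]
  1300 → van 2 (new)  [load 1300/2200]
  700 → van 2  [load 2000/2200]
  1600 → van 3 (new)  [load 1600/2200]
  1600 → van 4 (new)  [load 1600/2200]
  300 → van 3  [load 1900/2200]
  1500 → van 5 (new)  [load 1500/2200]
  1600 → van 6 (new)  [load 1600/2200]
  600 → van 4  [load 2200/2200]
  400 → van 6  [load 2000/2200]
  1600 → van 7 (new)  [load 1600/2200]
7 vans opened.

7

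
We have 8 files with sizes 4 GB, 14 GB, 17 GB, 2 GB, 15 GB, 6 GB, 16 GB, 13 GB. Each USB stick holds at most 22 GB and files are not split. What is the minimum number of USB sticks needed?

Total = 17 + 16 + 15 + 14 + 13 + 6 + 4 + 2 = 87 GB.
Lower bound: ⌈87/22⌉ = 4 USB sticks.
Also, 5 files each exceed 11 GB, and no two of those can share a USB stick, so at least 5 USB sticks are needed.
A packing using 5 USB sticks:
  USB stick 1: 17 + 4 = 21
  USB stick 2: 16 + 6 = 22
  USB stick 3: 15 + 2 = 17
  USB stick 4: 14 = 14
  USB stick 5: 13 = 13
This matches the lower bound, so 5 is optimal.

5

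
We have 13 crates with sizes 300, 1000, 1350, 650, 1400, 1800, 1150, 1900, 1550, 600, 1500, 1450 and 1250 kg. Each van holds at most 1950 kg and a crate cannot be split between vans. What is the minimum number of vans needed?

Total = 1900 + 1800 + 1550 + 1500 + 1450 + 1400 + 1350 + 1250 + 1150 + 1000 + 650 + 600 + 300 = 15900 kg.
Lower bound: ⌈15900/1950⌉ = 9 vans.
Also, 10 crates each exceed 975 kg, and no two of those can share a van, so at least 10 vans are needed.
A packing using 10 vans:
  van 1: 1900 = 1900
  van 2: 1800 = 1800
  van 3: 1550 + 300 = 1850
  van 4: 1500 = 1500
  van 5: 1450 = 1450
  van 6: 1400 = 1400
  van 7: 1350 + 600 = 1950
  van 8: 1250 + 650 = 1900
  van 9: 1150 = 1150
  van 10: 1000 = 1000
This matches the lower bound, so 10 is optimal.

10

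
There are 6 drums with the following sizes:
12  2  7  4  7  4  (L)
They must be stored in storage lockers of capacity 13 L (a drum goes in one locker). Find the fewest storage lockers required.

Total = 12 + 7 + 7 + 4 + 4 + 2 = 36 L.
Lower bound: ⌈36/13⌉ = 3 storage lockers.
A packing using 3 storage lockers:
  locker 1: 12 = 12
  locker 2: 7 + 4 + 2 = 13
  locker 3: 7 + 4 = 11
This matches the lower bound, so 3 is optimal.

3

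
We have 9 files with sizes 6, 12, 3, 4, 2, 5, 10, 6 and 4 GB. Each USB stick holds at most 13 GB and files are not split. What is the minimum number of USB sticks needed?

5

Total = 12 + 10 + 6 + 6 + 5 + 4 + 4 + 3 + 2 = 52 GB.
Lower bound: ⌈52/13⌉ = 4 USB sticks.
A packing using 5 USB sticks:
  USB stick 1: 12 = 12
  USB stick 2: 10 + 3 = 13
  USB stick 3: 6 + 6 = 12
  USB stick 4: 5 + 4 + 4 = 13
  USB stick 5: 2 = 2
No arrangement into 4 USB sticks stays within capacity, so 5 is optimal.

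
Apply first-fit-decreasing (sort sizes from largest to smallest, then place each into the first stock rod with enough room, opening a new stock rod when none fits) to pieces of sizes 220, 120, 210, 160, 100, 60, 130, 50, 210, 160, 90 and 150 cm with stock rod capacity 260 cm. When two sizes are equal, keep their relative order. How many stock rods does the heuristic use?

7

Sorted descending: 220, 210, 210, 160, 160, 150, 130, 120, 100, 90, 60, 50.
  220 → stock rod 1 (new)  [load 220/260]
  210 → stock rod 2 (new)  [load 210/260]
  210 → stock rod 3 (new)  [load 210/260]
  160 → stock rod 4 (new)  [load 160/260]
  160 → stock rod 5 (new)  [load 160/260]
  150 → stock rod 6 (new)  [load 150/260]
  130 → stock rod 7 (new)  [load 130/260]
  120 → stock rod 7  [load 250/260]
  100 → stock rod 4  [load 260/260]
  90 → stock rod 5  [load 250/260]
  60 → stock rod 6  [load 210/260]
  50 → stock rod 2  [load 260/260]
7 stock rods opened.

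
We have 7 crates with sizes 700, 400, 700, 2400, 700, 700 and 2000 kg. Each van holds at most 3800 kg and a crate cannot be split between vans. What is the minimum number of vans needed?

2

Total = 2400 + 2000 + 700 + 700 + 700 + 700 + 400 = 7600 kg.
Lower bound: ⌈7600/3800⌉ = 2 vans.
A packing using 2 vans:
  van 1: 2400 + 700 + 700 = 3800
  van 2: 2000 + 700 + 700 + 400 = 3800
This matches the lower bound, so 2 is optimal.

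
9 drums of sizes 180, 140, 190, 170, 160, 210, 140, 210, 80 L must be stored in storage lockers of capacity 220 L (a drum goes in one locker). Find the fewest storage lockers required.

8

Total = 210 + 210 + 190 + 180 + 170 + 160 + 140 + 140 + 80 = 1480 L.
Lower bound: ⌈1480/220⌉ = 7 storage lockers.
Also, 8 drums each exceed 110 L, and no two of those can share a locker, so at least 8 storage lockers are needed.
A packing using 8 storage lockers:
  locker 1: 210 = 210
  locker 2: 210 = 210
  locker 3: 190 = 190
  locker 4: 180 = 180
  locker 5: 170 = 170
  locker 6: 160 = 160
  locker 7: 140 + 80 = 220
  locker 8: 140 = 140
This matches the lower bound, so 8 is optimal.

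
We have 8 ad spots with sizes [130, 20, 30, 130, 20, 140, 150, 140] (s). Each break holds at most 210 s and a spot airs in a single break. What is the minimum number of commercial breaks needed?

Total = 150 + 140 + 140 + 130 + 130 + 30 + 20 + 20 = 760 s.
Lower bound: ⌈760/210⌉ = 4 commercial breaks.
Also, 5 ad spots each exceed 105 s, and no two of those can share a break, so at least 5 commercial breaks are needed.
A packing using 5 commercial breaks:
  break 1: 150 + 30 + 20 = 200
  break 2: 140 + 20 = 160
  break 3: 140 = 140
  break 4: 130 = 130
  break 5: 130 = 130
This matches the lower bound, so 5 is optimal.

5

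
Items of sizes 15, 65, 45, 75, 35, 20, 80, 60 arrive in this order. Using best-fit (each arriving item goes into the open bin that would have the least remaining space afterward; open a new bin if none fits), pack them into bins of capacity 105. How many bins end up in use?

5

  15 → bin 1 (new)  [load 15/105]
  65 → bin 1  [load 80/105]
  45 → bin 2 (new)  [load 45/105]
  75 → bin 3 (new)  [load 75/105]
  35 → bin 2  [load 80/105]
  20 → bin 1  [load 100/105]
  80 → bin 4 (new)  [load 80/105]
  60 → bin 5 (new)  [load 60/105]
5 bins opened.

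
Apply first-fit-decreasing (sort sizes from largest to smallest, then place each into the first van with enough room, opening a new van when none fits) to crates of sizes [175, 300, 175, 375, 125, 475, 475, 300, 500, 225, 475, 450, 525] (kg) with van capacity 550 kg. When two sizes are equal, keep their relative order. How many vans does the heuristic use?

Sorted descending: 525, 500, 475, 475, 475, 450, 375, 300, 300, 225, 175, 175, 125.
  525 → van 1 (new)  [load 525/550]
  500 → van 2 (new)  [load 500/550]
  475 → van 3 (new)  [load 475/550]
  475 → van 4 (new)  [load 475/550]
  475 → van 5 (new)  [load 475/550]
  450 → van 6 (new)  [load 450/550]
  375 → van 7 (new)  [load 375/550]
  300 → van 8 (new)  [load 300/550]
  300 → van 9 (new)  [load 300/550]
  225 → van 8  [load 525/550]
  175 → van 7  [load 550/550]
  175 → van 9  [load 475/550]
  125 → van 10 (new)  [load 125/550]
10 vans opened.

10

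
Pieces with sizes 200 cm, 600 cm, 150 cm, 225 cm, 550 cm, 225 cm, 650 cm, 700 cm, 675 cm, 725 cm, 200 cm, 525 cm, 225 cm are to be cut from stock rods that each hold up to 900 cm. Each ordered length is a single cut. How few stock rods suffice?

7

Total = 725 + 700 + 675 + 650 + 600 + 550 + 525 + 225 + 225 + 225 + 200 + 200 + 150 = 5650 cm.
Lower bound: ⌈5650/900⌉ = 7 stock rods.
A packing using 7 stock rods:
  stock rod 1: 725 + 150 = 875
  stock rod 2: 700 + 200 = 900
  stock rod 3: 675 + 225 = 900
  stock rod 4: 650 + 225 = 875
  stock rod 5: 600 + 225 = 825
  stock rod 6: 550 + 200 = 750
  stock rod 7: 525 = 525
This matches the lower bound, so 7 is optimal.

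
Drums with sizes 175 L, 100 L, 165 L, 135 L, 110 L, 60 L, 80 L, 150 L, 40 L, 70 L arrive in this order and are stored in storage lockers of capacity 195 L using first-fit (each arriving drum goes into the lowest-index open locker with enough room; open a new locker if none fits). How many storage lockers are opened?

7

  175 → locker 1 (new)  [load 175/195]
  100 → locker 2 (new)  [load 100/195]
  165 → locker 3 (new)  [load 165/195]
  135 → locker 4 (new)  [load 135/195]
  110 → locker 5 (new)  [load 110/195]
  60 → locker 2  [load 160/195]
  80 → locker 5  [load 190/195]
  150 → locker 6 (new)  [load 150/195]
  40 → locker 4  [load 175/195]
  70 → locker 7 (new)  [load 70/195]
7 storage lockers opened.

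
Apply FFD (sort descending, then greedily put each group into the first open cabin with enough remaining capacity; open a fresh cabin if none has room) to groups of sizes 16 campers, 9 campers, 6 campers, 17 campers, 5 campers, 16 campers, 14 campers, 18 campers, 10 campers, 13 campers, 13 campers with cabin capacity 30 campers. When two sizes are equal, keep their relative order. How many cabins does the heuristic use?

Sorted descending: 18, 17, 16, 16, 14, 13, 13, 10, 9, 6, 5.
  18 → cabin 1 (new)  [load 18/30]
  17 → cabin 2 (new)  [load 17/30]
  16 → cabin 3 (new)  [load 16/30]
  16 → cabin 4 (new)  [load 16/30]
  14 → cabin 3  [load 30/30]
  13 → cabin 2  [load 30/30]
  13 → cabin 4  [load 29/30]
  10 → cabin 1  [load 28/30]
  9 → cabin 5 (new)  [load 9/30]
  6 → cabin 5  [load 15/30]
  5 → cabin 5  [load 20/30]
5 cabins opened.

5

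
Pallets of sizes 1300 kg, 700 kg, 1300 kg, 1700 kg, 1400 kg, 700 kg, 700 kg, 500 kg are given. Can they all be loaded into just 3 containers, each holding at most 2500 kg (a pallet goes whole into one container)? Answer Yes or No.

No

Total = 8300 kg; ⌈8300/2500⌉ = 4.
At least 4 containers are required, but only 3 are allowed.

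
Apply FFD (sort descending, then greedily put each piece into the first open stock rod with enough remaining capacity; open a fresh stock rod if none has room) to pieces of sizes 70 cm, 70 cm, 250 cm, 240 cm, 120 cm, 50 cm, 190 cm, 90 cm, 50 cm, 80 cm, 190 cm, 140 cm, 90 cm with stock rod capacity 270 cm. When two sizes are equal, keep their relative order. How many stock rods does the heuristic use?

Sorted descending: 250, 240, 190, 190, 140, 120, 90, 90, 80, 70, 70, 50, 50.
  250 → stock rod 1 (new)  [load 250/270]
  240 → stock rod 2 (new)  [load 240/270]
  190 → stock rod 3 (new)  [load 190/270]
  190 → stock rod 4 (new)  [load 190/270]
  140 → stock rod 5 (new)  [load 140/270]
  120 → stock rod 5  [load 260/270]
  90 → stock rod 6 (new)  [load 90/270]
  90 → stock rod 6  [load 180/270]
  80 → stock rod 3  [load 270/270]
  70 → stock rod 4  [load 260/270]
  70 → stock rod 6  [load 250/270]
  50 → stock rod 7 (new)  [load 50/270]
  50 → stock rod 7  [load 100/270]
7 stock rods opened.

7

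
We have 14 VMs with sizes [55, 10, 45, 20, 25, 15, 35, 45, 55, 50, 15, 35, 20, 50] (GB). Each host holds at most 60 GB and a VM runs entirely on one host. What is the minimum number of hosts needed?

9

Total = 55 + 55 + 50 + 50 + 45 + 45 + 35 + 35 + 25 + 20 + 20 + 15 + 15 + 10 = 475 GB.
Lower bound: ⌈475/60⌉ = 8 hosts.
A packing using 9 hosts:
  host 1: 55 = 55
  host 2: 55 = 55
  host 3: 50 + 10 = 60
  host 4: 50 = 50
  host 5: 45 + 15 = 60
  host 6: 45 + 15 = 60
  host 7: 35 + 25 = 60
  host 8: 35 + 20 = 55
  host 9: 20 = 20
No arrangement into 8 hosts stays within capacity, so 9 is optimal.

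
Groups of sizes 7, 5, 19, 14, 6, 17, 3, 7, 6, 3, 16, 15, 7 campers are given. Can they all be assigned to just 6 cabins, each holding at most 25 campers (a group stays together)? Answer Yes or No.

Yes

A valid assignment using 6 cabins:
  cabin 1: 19 + 6 = 25
  cabin 2: 17 + 7 = 24
  cabin 3: 16 + 7 = 23
  cabin 4: 15 + 7 + 3 = 25
  cabin 5: 14 + 6 + 5 = 25
  cabin 6: 3 = 3
Every load is within 25 campers, so 6 cabins suffice.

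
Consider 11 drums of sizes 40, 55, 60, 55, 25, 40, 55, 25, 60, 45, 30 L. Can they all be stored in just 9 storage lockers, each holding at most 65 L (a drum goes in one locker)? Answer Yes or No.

Yes

A valid assignment using 9 storage lockers:
  locker 1: 60 = 60
  locker 2: 60 = 60
  locker 3: 55 = 55
  locker 4: 55 = 55
  locker 5: 55 = 55
  locker 6: 45 = 45
  locker 7: 40 + 25 = 65
  locker 8: 40 + 25 = 65
  locker 9: 30 = 30
Every load is within 65 L, so 9 storage lockers suffice.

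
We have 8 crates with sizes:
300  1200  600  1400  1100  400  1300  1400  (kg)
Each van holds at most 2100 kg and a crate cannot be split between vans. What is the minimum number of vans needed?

Total = 1400 + 1400 + 1300 + 1200 + 1100 + 600 + 400 + 300 = 7700 kg.
Lower bound: ⌈7700/2100⌉ = 4 vans.
Also, 5 crates each exceed 1050 kg, and no two of those can share a van, so at least 5 vans are needed.
A packing using 5 vans:
  van 1: 1400 + 600 = 2000
  van 2: 1400 + 400 + 300 = 2100
  van 3: 1300 = 1300
  van 4: 1200 = 1200
  van 5: 1100 = 1100
This matches the lower bound, so 5 is optimal.

5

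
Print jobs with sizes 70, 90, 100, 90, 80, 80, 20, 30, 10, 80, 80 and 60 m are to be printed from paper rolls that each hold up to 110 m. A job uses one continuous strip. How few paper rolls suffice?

Total = 100 + 90 + 90 + 80 + 80 + 80 + 80 + 70 + 60 + 30 + 20 + 10 = 790 m.
Lower bound: ⌈790/110⌉ = 8 paper rolls.
Also, 9 print jobs each exceed 55 m, and no two of those can share a roll, so at least 9 paper rolls are needed.
A packing using 9 paper rolls:
  roll 1: 100 + 10 = 110
  roll 2: 90 + 20 = 110
  roll 3: 90 = 90
  roll 4: 80 + 30 = 110
  roll 5: 80 = 80
  roll 6: 80 = 80
  roll 7: 80 = 80
  roll 8: 70 = 70
  roll 9: 60 = 60
This matches the lower bound, so 9 is optimal.

9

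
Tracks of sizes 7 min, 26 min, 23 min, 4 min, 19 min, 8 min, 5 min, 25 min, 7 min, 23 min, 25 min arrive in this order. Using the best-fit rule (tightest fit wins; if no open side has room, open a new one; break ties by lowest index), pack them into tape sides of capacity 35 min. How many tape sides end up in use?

  7 → side 1 (new)  [load 7/35]
  26 → side 1  [load 33/35]
  23 → side 2 (new)  [load 23/35]
  4 → side 2  [load 27/35]
  19 → side 3 (new)  [load 19/35]
  8 → side 2  [load 35/35]
  5 → side 3  [load 24/35]
  25 → side 4 (new)  [load 25/35]
  7 → side 4  [load 32/35]
  23 → side 5 (new)  [load 23/35]
  25 → side 6 (new)  [load 25/35]
6 tape sides opened.

6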